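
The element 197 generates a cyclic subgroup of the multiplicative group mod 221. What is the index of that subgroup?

4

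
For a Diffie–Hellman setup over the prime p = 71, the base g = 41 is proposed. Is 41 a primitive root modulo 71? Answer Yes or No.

No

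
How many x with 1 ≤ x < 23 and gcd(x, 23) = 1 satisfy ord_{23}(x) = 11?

10

φ(23) = 23 − 1 = 22 = 2 · 11.
In a cyclic group of order 22, there are φ(d) elements of order d for each divisor d of 22, and zero for non-divisors.
11 | 22, and φ(11) = 11 − 1 = 10.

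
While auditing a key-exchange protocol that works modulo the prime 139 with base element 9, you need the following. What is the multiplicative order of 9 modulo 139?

69

Since 9 ∈ (Z/139Z)^×, its order divides φ(139) = 139 − 1 = 138 = 2 · 3 · 23.
Divisors of 138: 1, 2, 3, 6, 23, 46, 69, 138.
Compute 9^d (mod 139) for the divisors d until we hit 1:
9^1 ≡ 9 (mod 139)
9^2 ≡ 81 (mod 139)
9^3 ≡ 34 (mod 139)
9^6 ≡ 44 (mod 139)
9^23 ≡ 42 (mod 139)
9^46 ≡ 96 (mod 139)
9^69 ≡ 1 (mod 139) ✓
So ord_139(9) = 69.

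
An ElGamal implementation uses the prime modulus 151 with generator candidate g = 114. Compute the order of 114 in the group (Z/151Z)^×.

150

Since 114 ∈ (Z/151Z)^×, its order divides φ(151) = 151 − 1 = 150 = 2 · 3 · 5^2.
Divisors of 150: 1, 2, 3, 5, 6, 10, 15, 25, 30, 50, 75, 150.
Evaluate successive powers at the divisors of 150:
114^1 ≡ 114
114^2 ≡ 10
114^3 ≡ 83
114^5 ≡ 75
114^6 ≡ 94
114^10 ≡ 38
114^15 ≡ 132
114^25 ≡ 33
114^30 ≡ 59
114^50 ≡ 32
114^75 ≡ 150
114^150 ≡ 1
So ord_151(114) = 150.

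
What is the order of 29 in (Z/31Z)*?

The order of 29 must divide φ(31) = 31 − 1 = 30 = 2 · 3 · 5.
Divisors of 30: 1, 2, 3, 5, 6, 10, 15, 30.
Check 29^d mod 31 for each divisor in increasing order:
29^1 ≡ 29 (mod 31)
29^2 ≡ 4 (mod 31)
29^3 ≡ 23 (mod 31)
29^5 ≡ 30 (mod 31)
29^6 ≡ 2 (mod 31)
29^10 ≡ 1 (mod 31) ✓
Hence ord(29) = 10.

10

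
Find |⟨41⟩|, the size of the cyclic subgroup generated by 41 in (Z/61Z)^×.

10

By Lagrange's theorem, ord_61(41) divides φ(61) = 61 − 1 = 60 = 2^2 · 3 · 5.
Divisors of 60: 1, 2, 3, 4, 5, 6, 10, 12, 15, 20, 30, 60.
Compute 41^d (mod 61) for the divisors d until we hit 1:
41^1 ≡ 41 (mod 61)
41^2 ≡ 34 (mod 61)
41^3 ≡ 52 (mod 61)
41^4 ≡ 58 (mod 61)
41^5 ≡ 60 (mod 61)
41^6 ≡ 20 (mod 61)
41^10 ≡ 1 (mod 61) ✓
Hence ord(41) = 10.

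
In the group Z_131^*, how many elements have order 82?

0

φ(131) = 131 − 1 = 130 = 2 · 5 · 13.
In a cyclic group of order 130, there are φ(d) elements of order d for each divisor d of 130, and zero for non-divisors.
Since 82 ∤ 130, the count is 0.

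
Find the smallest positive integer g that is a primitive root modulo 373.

2

φ(373) = 373 − 1 = 372 = 2^2 · 3 · 31.
Test candidates g = 2, 3, … against the prime factors q ∈ {2, 3, 31} of φ(373): g is a generator iff g^(372/q) ≢ 1 for every such q.
g = 2: 2^186 ≡ 372; 2^124 ≡ 284; 2^12 ≡ 366 — none is 1, so 2 is a primitive root.
The smallest primitive root modulo 373 is 2.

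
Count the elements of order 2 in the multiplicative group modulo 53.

1

φ(53) = 53 − 1 = 52 = 2^2 · 13.
Since (Z/53Z)^× is cyclic of order 52, the number of elements of order d is φ(d) when d | 52 and 0 otherwise.
2 | 52, and φ(2) = 2 − 1 = 1.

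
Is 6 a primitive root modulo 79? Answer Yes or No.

Yes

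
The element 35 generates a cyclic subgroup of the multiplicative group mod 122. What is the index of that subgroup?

The order of 35 must divide φ(122) = φ(2)·φ(61) = 1·60 = 60 = 2^2 · 3 · 5.
Divisors of 60: 1, 2, 3, 4, 5, 6, 10, 12, 15, 20, 30, 60.
Check 35^d mod 122 for each divisor in increasing order:
35^1 ≡ 35 (mod 122)
35^2 ≡ 5 (mod 122)
35^3 ≡ 53 (mod 122)
35^4 ≡ 25 (mod 122)
35^5 ≡ 21 (mod 122)
35^6 ≡ 3 (mod 122)
35^10 ≡ 75 (mod 122)
35^12 ≡ 9 (mod 122)
35^15 ≡ 111 (mod 122)
35^20 ≡ 13 (mod 122)
35^30 ≡ 121 (mod 122)
35^60 ≡ 1 (mod 122) ✓
Thus |⟨35⟩| = ord(35) = 60.
The index is φ(122) / ord(35) = 60 / 60 = 1.

1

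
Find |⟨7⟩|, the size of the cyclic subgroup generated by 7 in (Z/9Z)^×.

3

The order of 7 must divide φ(9) = φ(3^2) = 3·(3−1) = 6 = 2 · 3.
Divisors of 6: 1, 2, 3, 6.
Check 7^d mod 9 for each divisor in increasing order:
7^1 ≡ 7 (mod 9)
7^2 ≡ 4 (mod 9)
7^3 ≡ 1 (mod 9) ✓
So ord_9(7) = 3.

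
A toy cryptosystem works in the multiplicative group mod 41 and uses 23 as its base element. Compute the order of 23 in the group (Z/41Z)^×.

Since 23 ∈ (Z/41Z)^×, its order divides φ(41) = 41 − 1 = 40 = 2^3 · 5.
Divisors of 40: 1, 2, 4, 5, 8, 10, 20, 40.
Test each divisor d:
23^1 ≡ 23 (mod 41)
23^2 ≡ 37 (mod 41)
23^4 ≡ 16 (mod 41)
23^5 ≡ 40 (mod 41)
23^8 ≡ 10 (mod 41)
23^10 ≡ 1 (mod 41) ✓
So ord_41(23) = 10.

10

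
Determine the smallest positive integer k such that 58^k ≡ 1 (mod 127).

126

Since 58 ∈ (Z/127Z)^×, its order divides φ(127) = 127 − 1 = 126 = 2 · 3^2 · 7.
Divisors of 126: 1, 2, 3, 6, 7, 9, 14, 18, 21, 42, 63, 126.
Compute 58^d (mod 127) for the divisors d until we hit 1:
58^1 ≡ 58
58^2 ≡ 62
58^3 ≡ 40
58^6 ≡ 76
58^7 ≡ 90
58^9 ≡ 119
58^14 ≡ 99
58^18 ≡ 64
58^21 ≡ 20
58^42 ≡ 19
58^63 ≡ 126
58^126 ≡ 1
The smallest such exponent is 126, so the order of 58 is 126.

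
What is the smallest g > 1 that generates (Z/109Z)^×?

φ(109) = 109 − 1 = 108 = 2^2 · 3^3.
g is a primitive root iff g^(108/q) ≢ 1 (mod 109) for each prime q ∈ {2, 3}.
g = 2: 2^54 ≡ 108; 2^36 ≡ 1 — hits 1, so not a primitive root.
g = 3: 3^54 ≡ 1 — hits 1, so not a primitive root.
g = 4: 4^54 ≡ 1 — hits 1, so not a primitive root.
g = 5: 5^54 ≡ 1 — hits 1, so not a primitive root.
g = 6: 6^54 ≡ 108; 6^36 ≡ 63 — none is 1, so 6 is a primitive root.
So 6 is the smallest generator of (Z/109Z)^×.

6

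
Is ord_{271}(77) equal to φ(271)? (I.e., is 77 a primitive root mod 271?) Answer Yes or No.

No

φ(271) = 271 − 1 = 270 = 2 · 3^3 · 5.
It suffices to check that the order of 77 is not a proper divisor of 270: compute 77^(270/q) for q ∈ {2, 3, 5}.
77^135 ≡ 1 (mod 271)  [q = 2: ≡ 1 ✗]
77^90 ≡ 28 (mod 271)  [q = 3: ≢ 1 ✓]
77^54 ≡ 1 (mod 271)  [q = 5: ≡ 1 ✗]
77^135 ≡ 1 shows ord(77) | 135, strictly less than φ(271); not a primitive root.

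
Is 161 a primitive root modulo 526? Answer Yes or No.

Yes

φ(526) = φ(2)·φ(263) = 1·262 = 262 = 2 · 131.
161 is a primitive root mod 526 iff 161^(φ(526)/q) ≢ 1 for every prime q | φ(526), i.e. q ∈ {2, 131}.
161^131 ≡ 525 (mod 526)  [q = 2: ≢ 1 ✓]
161^2 ≡ 147 (mod 526)  [q = 131: ≢ 1 ✓]
All checks pass, so 161 has order 262 and is a primitive root modulo 526.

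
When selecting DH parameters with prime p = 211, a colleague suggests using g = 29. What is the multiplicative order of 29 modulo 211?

ord(29) | φ(211) = 211 − 1 = 210 = 2 · 3 · 5 · 7.
Divisors of 210: 1, 2, 3, 5, 6, 7, 10, 14, 15, 21, 30, 35, 42, 70, 105, 210.
Compute 29^d (mod 211) for the divisors d until we hit 1:
29^1 ≡ 29
29^2 ≡ 208
29^3 ≡ 124
29^5 ≡ 50
29^6 ≡ 184
29^7 ≡ 61
29^10 ≡ 179
29^14 ≡ 134
29^15 ≡ 88
29^21 ≡ 156
29^30 ≡ 148
29^35 ≡ 15
29^42 ≡ 71
29^70 ≡ 14
29^105 ≡ 210
29^210 ≡ 1
Hence ord(29) = 210.

210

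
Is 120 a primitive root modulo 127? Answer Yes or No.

No

φ(127) = 127 − 1 = 126 = 2 · 3^2 · 7.
An element g generates (Z/127Z)^× iff g^(126/q) ≢ 1 (mod 127) for each prime q ∈ {2, 3, 7}.
120^63 ≡ 1 (mod 127)  [q = 2: ≡ 1 ✗]
120^42 ≡ 107 (mod 127)  [q = 3: ≢ 1 ✓]
120^18 ≡ 64 (mod 127)  [q = 7: ≢ 1 ✓]
120^63 ≡ 1 shows ord(120) | 63, strictly less than φ(127); not a primitive root.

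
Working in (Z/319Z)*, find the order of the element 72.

By Lagrange's theorem, ord_319(72) divides φ(319) = φ(11·29) = (11−1)·(29−1) = 10·28 = 280 = 2^3 · 5 · 7.
Divisors of 280: 1, 2, 4, 5, 7, 8, 10, 14, 20, 28, 35, 40, 56, 70, 140, 280.
Evaluate successive powers at the divisors of 280:
72^1 ≡ 72 (mod 319)
72^2 ≡ 80 (mod 319)
72^4 ≡ 20 (mod 319)
72^5 ≡ 164 (mod 319)
72^7 ≡ 41 (mod 319)
72^8 ≡ 81 (mod 319)
72^10 ≡ 100 (mod 319)
72^14 ≡ 86 (mod 319)
72^20 ≡ 111 (mod 319)
72^28 ≡ 59 (mod 319)
72^35 ≡ 186 (mod 319)
72^40 ≡ 199 (mod 319)
72^56 ≡ 291 (mod 319)
72^70 ≡ 144 (mod 319)
72^140 ≡ 1 (mod 319) ✓
Hence ord(72) = 140.

140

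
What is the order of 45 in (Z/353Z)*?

352

The order of 45 must divide φ(353) = 353 − 1 = 352 = 2^5 · 11.
Divisors of 352: 1, 2, 4, 8, 11, 16, 22, 32, 44, 88, 176, 352.
Compute 45^d (mod 353) for the divisors d until we hit 1:
45^1 ≡ 45 (mod 353)
45^2 ≡ 260 (mod 353)
45^4 ≡ 177 (mod 353)
45^8 ≡ 265 (mod 353)
45^11 ≡ 101 (mod 353)
45^16 ≡ 331 (mod 353)
45^22 ≡ 317 (mod 353)
45^32 ≡ 131 (mod 353)
45^44 ≡ 237 (mod 353)
45^88 ≡ 42 (mod 353)
45^176 ≡ 352 (mod 353)
45^352 ≡ 1 (mod 353) ✓
So ord_353(45) = 352.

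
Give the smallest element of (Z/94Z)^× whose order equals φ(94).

φ(94) = φ(2)·φ(47) = 1·46 = 46 = 2 · 23.
g is a primitive root iff g^(46/q) ≢ 1 (mod 94) for each prime q ∈ {2, 23}.
g = 2: gcd(2, 94) = 2 > 1, not a unit — skip.
g = 3: 3^23 ≡ 1 — hits 1, so not a primitive root.
g = 4: gcd(4, 94) = 2 > 1, not a unit — skip.
g = 5: 5^23 ≡ 93; 5^2 ≡ 25 — none is 1, so 5 is a primitive root.
So 5 is the smallest generator of (Z/94Z)^×.

5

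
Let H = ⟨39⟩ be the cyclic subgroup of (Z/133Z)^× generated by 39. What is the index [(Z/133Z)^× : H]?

36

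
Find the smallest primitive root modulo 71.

7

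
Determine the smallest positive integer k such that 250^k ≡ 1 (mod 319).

By Lagrange's theorem, ord_319(250) divides φ(319) = φ(11·29) = (11−1)·(29−1) = 10·28 = 280 = 2^3 · 5 · 7.
Divisors of 280: 1, 2, 4, 5, 7, 8, 10, 14, 20, 28, 35, 40, 56, 70, 140, 280.
Evaluate successive powers at the divisors of 280:
250^1 ≡ 250 (mod 319)
250^2 ≡ 295 (mod 319)
250^4 ≡ 257 (mod 319)
250^5 ≡ 131 (mod 319)
250^7 ≡ 46 (mod 319)
250^8 ≡ 16 (mod 319)
250^10 ≡ 254 (mod 319)
250^14 ≡ 202 (mod 319)
250^20 ≡ 78 (mod 319)
250^28 ≡ 291 (mod 319)
250^35 ≡ 307 (mod 319)
250^40 ≡ 23 (mod 319)
250^56 ≡ 146 (mod 319)
250^70 ≡ 144 (mod 319)
250^140 ≡ 1 (mod 319) ✓
So ord_319(250) = 140.

140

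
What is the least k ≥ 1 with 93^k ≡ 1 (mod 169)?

The order of 93 must divide φ(169) = φ(13^2) = 13·(13−1) = 156 = 2^2 · 3 · 13.
Divisors of 156: 1, 2, 3, 4, 6, 12, 13, 26, 39, 52, 78, 156.
Test each divisor d:
93^1 ≡ 93 (mod 169)
93^2 ≡ 30 (mod 169)
93^3 ≡ 86 (mod 169)
93^4 ≡ 55 (mod 169)
93^6 ≡ 129 (mod 169)
93^12 ≡ 79 (mod 169)
93^13 ≡ 80 (mod 169)
93^26 ≡ 147 (mod 169)
93^39 ≡ 99 (mod 169)
93^52 ≡ 146 (mod 169)
93^78 ≡ 168 (mod 169)
93^156 ≡ 1 (mod 169) ✓
Hence ord(93) = 156.

156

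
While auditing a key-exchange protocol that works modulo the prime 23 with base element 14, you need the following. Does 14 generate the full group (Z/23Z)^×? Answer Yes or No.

φ(23) = 23 − 1 = 22 = 2 · 11.
It suffices to check that the order of 14 is not a proper divisor of 22: compute 14^(22/q) for q ∈ {2, 11}.
14^11 ≡ 22 (mod 23)  [q = 2: ≢ 1 ✓]
14^2 ≡ 12 (mod 23)  [q = 11: ≢ 1 ✓]
Every test exponent gives a nontrivial residue, hence 14 generates the full group.

Yes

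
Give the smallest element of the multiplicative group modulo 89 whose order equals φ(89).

φ(89) = 89 − 1 = 88 = 2^3 · 11.
g is a primitive root iff g^(88/q) ≢ 1 (mod 89) for each prime q ∈ {2, 11}.
g = 2: 2^44 ≡ 1 — hits 1, so not a primitive root.
g = 3: 3^44 ≡ 88; 3^8 ≡ 64 — none is 1, so 3 is a primitive root.
Hence the least primitive root of 89 is 3.

3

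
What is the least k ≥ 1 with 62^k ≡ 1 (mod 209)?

90

By Lagrange's theorem, ord_209(62) divides φ(209) = φ(11·19) = (11−1)·(19−1) = 10·18 = 180 = 2^2 · 3^2 · 5.
Divisors of 180: 1, 2, 3, 4, 5, 6, 9, 10, 12, 15, 18, 20, 30, 36, 45, 60, 90, 180.
Check 62^d mod 209 for each divisor in increasing order:
62^1 ≡ 62
62^2 ≡ 82
62^3 ≡ 68
62^4 ≡ 36
62^5 ≡ 142
62^6 ≡ 26
62^9 ≡ 96
62^10 ≡ 100
62^12 ≡ 49
62^15 ≡ 197
62^18 ≡ 20
62^20 ≡ 177
62^30 ≡ 144
62^36 ≡ 191
62^45 ≡ 153
62^60 ≡ 45
62^90 ≡ 1
Hence ord(62) = 90.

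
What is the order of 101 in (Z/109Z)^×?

12

Since 101 ∈ (Z/109Z)^×, its order divides φ(109) = 109 − 1 = 108 = 2^2 · 3^3.
Divisors of 108: 1, 2, 3, 4, 6, 9, 12, 18, 27, 36, 54, 108.
Evaluate successive powers at the divisors of 108:
101^1 ≡ 101 (mod 109)
101^2 ≡ 64 (mod 109)
101^3 ≡ 33 (mod 109)
101^4 ≡ 63 (mod 109)
101^6 ≡ 108 (mod 109)
101^9 ≡ 76 (mod 109)
101^12 ≡ 1 (mod 109) ✓
So ord_109(101) = 12.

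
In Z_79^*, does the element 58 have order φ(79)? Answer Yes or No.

φ(79) = 79 − 1 = 78 = 2 · 3 · 13.
It suffices to check that the order of 58 is not a proper divisor of 78: compute 58^(78/q) for q ∈ {2, 3, 13}.
58^39 ≡ 78 (mod 79)  [q = 2: ≢ 1 ✓]
58^26 ≡ 1 (mod 79)  [q = 3: ≡ 1 ✗]
58^6 ≡ 8 (mod 79)  [q = 13: ≢ 1 ✓]
58^26 ≡ 1 shows ord(58) | 26, strictly less than φ(79); not a primitive root.

No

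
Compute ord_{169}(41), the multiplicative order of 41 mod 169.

ord(41) | φ(169) = φ(13^2) = 13·(13−1) = 156 = 2^2 · 3 · 13.
Divisors of 156: 1, 2, 3, 4, 6, 12, 13, 26, 39, 52, 78, 156.
Compute 41^d (mod 169) for the divisors d until we hit 1:
41^1 ≡ 41 (mod 169)
41^2 ≡ 160 (mod 169)
41^3 ≡ 138 (mod 169)
41^4 ≡ 81 (mod 169)
41^6 ≡ 116 (mod 169)
41^12 ≡ 105 (mod 169)
41^13 ≡ 80 (mod 169)
41^26 ≡ 147 (mod 169)
41^39 ≡ 99 (mod 169)
41^52 ≡ 146 (mod 169)
41^78 ≡ 168 (mod 169)
41^156 ≡ 1 (mod 169) ✓
The smallest such exponent is 156, so the order of 41 is 156.

156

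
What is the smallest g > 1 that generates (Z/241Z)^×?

7

φ(241) = 241 − 1 = 240 = 2^4 · 3 · 5.
g is a primitive root iff g^(240/q) ≢ 1 (mod 241) for each prime q ∈ {2, 3, 5}.
g = 2: 2^120 ≡ 1 — hits 1, so not a primitive root.
g = 3: 3^120 ≡ 1 — hits 1, so not a primitive root.
g = 4: 4^120 ≡ 1 — hits 1, so not a primitive root.
g = 5: 5^120 ≡ 1 — hits 1, so not a primitive root.
g = 6: 6^120 ≡ 1 — hits 1, so not a primitive root.
g = 7: 7^120 ≡ 240; 7^80 ≡ 15; 7^48 ≡ 91 — none is 1, so 7 is a primitive root.
So 7 is the smallest generator of (Z/241Z)^×.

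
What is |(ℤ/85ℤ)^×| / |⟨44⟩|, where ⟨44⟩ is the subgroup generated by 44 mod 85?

By Lagrange's theorem, ord_85(44) divides φ(85) = φ(5·17) = (5−1)·(17−1) = 4·16 = 64 = 2^6.
Divisors of 64: 1, 2, 4, 8, 16, 32, 64.
Test each divisor d:
44^1 ≡ 44
44^2 ≡ 66
44^4 ≡ 21
44^8 ≡ 16
44^16 ≡ 1
Thus |⟨44⟩| = ord(44) = 16.
Index = |(Z/85Z)^×| / |⟨44⟩| = 64 / 16 = 4.

4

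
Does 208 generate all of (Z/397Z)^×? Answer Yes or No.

Yes

φ(397) = 397 − 1 = 396 = 2^2 · 3^2 · 11.
An element g generates (Z/397Z)^× iff g^(396/q) ≢ 1 (mod 397) for each prime q ∈ {2, 3, 11}.
208^198 ≡ 396 (mod 397)  [q = 2: ≢ 1 ✓]
208^132 ≡ 34 (mod 397)  [q = 3: ≢ 1 ✓]
208^36 ≡ 273 (mod 397)  [q = 11: ≢ 1 ✓]
Every test exponent gives a nontrivial residue, hence 208 generates the full group.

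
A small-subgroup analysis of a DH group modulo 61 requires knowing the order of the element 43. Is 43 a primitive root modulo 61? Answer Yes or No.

Yes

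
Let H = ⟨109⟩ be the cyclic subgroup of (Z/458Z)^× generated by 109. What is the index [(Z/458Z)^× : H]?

Since 109 ∈ (Z/458Z)^×, its order divides φ(458) = φ(2)·φ(229) = 1·228 = 228 = 2^2 · 3 · 19.
Divisors of 228: 1, 2, 3, 4, 6, 12, 19, 38, 57, 76, 114, 228.
Check 109^d mod 458 for each divisor in increasing order:
109^1 ≡ 109
109^2 ≡ 431
109^3 ≡ 263
109^4 ≡ 271
109^6 ≡ 11
109^12 ≡ 121
109^19 ≡ 351
109^38 ≡ 457
109^57 ≡ 107
109^76 ≡ 1
Thus |⟨109⟩| = ord(109) = 76.
The index is φ(458) / ord(109) = 228 / 76 = 3.

3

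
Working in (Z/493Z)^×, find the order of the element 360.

The order of 360 must divide φ(493) = φ(17·29) = (17−1)·(29−1) = 16·28 = 448 = 2^6 · 7.
Divisors of 448: 1, 2, 4, 7, 8, 14, 16, 28, 32, 56, 64, 112, 224, 448.
Compute 360^d (mod 493) for the divisors d until we hit 1:
360^1 ≡ 360 (mod 493)
360^2 ≡ 434 (mod 493)
360^4 ≡ 30 (mod 493)
360^7 ≡ 249 (mod 493)
360^8 ≡ 407 (mod 493)
360^14 ≡ 376 (mod 493)
360^16 ≡ 1 (mod 493) ✓
So ord_493(360) = 16.

16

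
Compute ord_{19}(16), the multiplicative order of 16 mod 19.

9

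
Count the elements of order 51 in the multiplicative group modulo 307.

32

φ(307) = 307 − 1 = 306 = 2 · 3^2 · 17.
In a cyclic group of order 306, there are φ(d) elements of order d for each divisor d of 306, and zero for non-divisors.
51 = 3 · 17 divides 306, and φ(51) = 32.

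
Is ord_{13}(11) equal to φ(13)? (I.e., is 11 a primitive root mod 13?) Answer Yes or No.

Yes

φ(13) = 13 − 1 = 12 = 2^2 · 3.
11 is a primitive root mod 13 iff 11^(φ(13)/q) ≢ 1 for every prime q | φ(13), i.e. q ∈ {2, 3}.
11^6 ≡ 12 (mod 13)  [q = 2: ≢ 1 ✓]
11^4 ≡ 3 (mod 13)  [q = 3: ≢ 1 ✓]
None equal 1, so ord_13(11) = 12: 11 is a primitive root.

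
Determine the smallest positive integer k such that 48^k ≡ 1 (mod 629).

Since 48 ∈ (Z/629Z)^×, its order divides φ(629) = φ(17·37) = (17−1)·(37−1) = 16·36 = 576 = 2^6 · 3^2.
Divisors of 576: 1, 2, 3, 4, 6, 8, 9, 12, 16, 18, 24, 32, 36, 48, 64, 72, 96, 144, 192, 288, 576.
Test each divisor d:
48^1 ≡ 48 (mod 629)
48^2 ≡ 417 (mod 629)
48^3 ≡ 517 (mod 629)
48^4 ≡ 285 (mod 629)
48^6 ≡ 593 (mod 629)
48^8 ≡ 84 (mod 629)
48^9 ≡ 258 (mod 629)
48^12 ≡ 38 (mod 629)
48^16 ≡ 137 (mod 629)
48^18 ≡ 519 (mod 629)
48^24 ≡ 186 (mod 629)
48^32 ≡ 528 (mod 629)
48^36 ≡ 149 (mod 629)
48^48 ≡ 1 (mod 629) ✓
Hence ord(48) = 48.

48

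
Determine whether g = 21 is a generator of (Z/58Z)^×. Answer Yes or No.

Yes

φ(58) = φ(2)·φ(29) = 1·28 = 28 = 2^2 · 7.
An element g generates (Z/58Z)^× iff g^(28/q) ≢ 1 (mod 58) for each prime q ∈ {2, 7}.
21^14 ≡ 57 (mod 58)  [q = 2: ≢ 1 ✓]
21^4 ≡ 7 (mod 58)  [q = 7: ≢ 1 ✓]
None equal 1, so ord_58(21) = 28: 21 is a primitive root.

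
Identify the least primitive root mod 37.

φ(37) = 37 − 1 = 36 = 2^2 · 3^2.
Test candidates g = 2, 3, … against the prime factors q ∈ {2, 3} of φ(37): g is a generator iff g^(36/q) ≢ 1 for every such q.
g = 2: 2^18 ≡ 36; 2^12 ≡ 26 — none is 1, so 2 is a primitive root.
The smallest primitive root modulo 37 is 2.

2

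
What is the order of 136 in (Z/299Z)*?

132

ord(136) | φ(299) = φ(13·23) = (13−1)·(23−1) = 12·22 = 264 = 2^3 · 3 · 11.
Divisors of 264: 1, 2, 3, 4, 6, 8, 11, 12, 22, 24, 33, 44, 66, 88, 132, 264.
Check 136^d mod 299 for each divisor in increasing order:
136^1 ≡ 136 (mod 299)
136^2 ≡ 257 (mod 299)
136^3 ≡ 268 (mod 299)
136^4 ≡ 269 (mod 299)
136^6 ≡ 64 (mod 299)
136^8 ≡ 3 (mod 299)
136^11 ≡ 206 (mod 299)
136^12 ≡ 209 (mod 299)
136^22 ≡ 277 (mod 299)
136^24 ≡ 27 (mod 299)
136^33 ≡ 252 (mod 299)
136^44 ≡ 185 (mod 299)
136^66 ≡ 116 (mod 299)
136^88 ≡ 139 (mod 299)
136^132 ≡ 1 (mod 299) ✓
Therefore the multiplicative order of 136 modulo 299 is 132.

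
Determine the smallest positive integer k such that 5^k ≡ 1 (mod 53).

52

The order of 5 must divide φ(53) = 53 − 1 = 52 = 2^2 · 13.
Divisors of 52: 1, 2, 4, 13, 26, 52.
Check 5^d mod 53 for each divisor in increasing order:
5^1 ≡ 5
5^2 ≡ 25
5^4 ≡ 42
5^13 ≡ 23
5^26 ≡ 52
5^52 ≡ 1
So ord_53(5) = 52.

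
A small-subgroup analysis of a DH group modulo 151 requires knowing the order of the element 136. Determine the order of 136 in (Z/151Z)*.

By Lagrange's theorem, ord_151(136) divides φ(151) = 151 − 1 = 150 = 2 · 3 · 5^2.
Divisors of 150: 1, 2, 3, 5, 6, 10, 15, 25, 30, 50, 75, 150.
Check 136^d mod 151 for each divisor in increasing order:
136^1 ≡ 136 (mod 151)
136^2 ≡ 74 (mod 151)
136^3 ≡ 98 (mod 151)
136^5 ≡ 4 (mod 151)
136^6 ≡ 91 (mod 151)
136^10 ≡ 16 (mod 151)
136^15 ≡ 64 (mod 151)
136^25 ≡ 118 (mod 151)
136^30 ≡ 19 (mod 151)
136^50 ≡ 32 (mod 151)
136^75 ≡ 1 (mod 151) ✓
So ord_151(136) = 75.

75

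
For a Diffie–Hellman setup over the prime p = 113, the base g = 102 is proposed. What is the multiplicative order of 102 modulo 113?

56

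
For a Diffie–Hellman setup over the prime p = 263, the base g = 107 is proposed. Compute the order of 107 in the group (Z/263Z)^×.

Since 107 ∈ (Z/263Z)^×, its order divides φ(263) = 263 − 1 = 262 = 2 · 131.
Divisors of 262: 1, 2, 131, 262.
Check 107^d mod 263 for each divisor in increasing order:
107^1 ≡ 107 (mod 263)
107^2 ≡ 140 (mod 263)
107^131 ≡ 262 (mod 263)
107^262 ≡ 1 (mod 263) ✓
So ord_263(107) = 262.

262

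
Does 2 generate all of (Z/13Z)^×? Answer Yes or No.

φ(13) = 13 − 1 = 12 = 2^2 · 3.
Test 2^(12/q) mod 13 for each prime factor q of 12:
2^6 ≡ 12 (mod 13)  [q = 2: ≢ 1 ✓]
2^4 ≡ 3 (mod 13)  [q = 3: ≢ 1 ✓]
All checks pass, so 2 has order 12 and is a primitive root modulo 13.

Yes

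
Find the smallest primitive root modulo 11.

2

φ(11) = 11 − 1 = 10 = 2 · 5.
g is a primitive root iff g^(10/q) ≢ 1 (mod 11) for each prime q ∈ {2, 5}.
g = 2: 2^5 ≡ 10; 2^2 ≡ 4 — none is 1, so 2 is a primitive root.
The smallest primitive root modulo 11 is 2.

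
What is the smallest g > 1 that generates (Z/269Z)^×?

2

φ(269) = 269 − 1 = 268 = 2^2 · 67.
g is a primitive root iff g^(268/q) ≢ 1 (mod 269) for each prime q ∈ {2, 67}.
g = 2: 2^134 ≡ 268; 2^4 ≡ 16 — none is 1, so 2 is a primitive root.
The smallest primitive root modulo 269 is 2.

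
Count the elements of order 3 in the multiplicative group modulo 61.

2

φ(61) = 61 − 1 = 60 = 2^2 · 3 · 5.
(Z/61Z)^× is cyclic (|G| = 60); a cyclic group of order m has exactly φ(d) elements of each order d | m, and none otherwise.
3 | 60, and φ(3) = 3 − 1 = 2.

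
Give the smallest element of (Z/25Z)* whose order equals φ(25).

2

φ(25) = φ(5^2) = 5·(5−1) = 20 = 2^2 · 5.
Test candidates g = 2, 3, … against the prime factors q ∈ {2, 5} of φ(25): g is a generator iff g^(20/q) ≢ 1 for every such q.
g = 2: 2^10 ≡ 24; 2^4 ≡ 16 — none is 1, so 2 is a primitive root.
Hence the least primitive root of 25 is 2.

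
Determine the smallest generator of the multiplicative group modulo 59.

φ(59) = 59 − 1 = 58 = 2 · 29.
g is a primitive root iff g^(58/q) ≢ 1 (mod 59) for each prime q ∈ {2, 29}.
g = 2: 2^29 ≡ 58; 2^2 ≡ 4 — none is 1, so 2 is a primitive root.
Hence the least primitive root of 59 is 2.

2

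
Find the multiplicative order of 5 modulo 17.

Since 5 ∈ (Z/17Z)^×, its order divides φ(17) = 17 − 1 = 16 = 2^4.
Divisors of 16: 1, 2, 4, 8, 16.
Compute 5^d (mod 17) for the divisors d until we hit 1:
5^1 ≡ 5 (mod 17)
5^2 ≡ 8 (mod 17)
5^4 ≡ 13 (mod 17)
5^8 ≡ 16 (mod 17)
5^16 ≡ 1 (mod 17) ✓
The smallest such exponent is 16, so the order of 5 is 16.

16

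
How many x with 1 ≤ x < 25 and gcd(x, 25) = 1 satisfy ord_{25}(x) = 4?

φ(25) = φ(5^2) = 5·(5−1) = 20 = 2^2 · 5.
In a cyclic group of order 20, there are φ(d) elements of order d for each divisor d of 20, and zero for non-divisors.
4 = 2^2 divides 20, and φ(4) = 2.

2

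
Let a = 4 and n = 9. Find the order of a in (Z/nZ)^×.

3

Since 4 ∈ (Z/9Z)^×, its order divides φ(9) = φ(3^2) = 3·(3−1) = 6 = 2 · 3.
Divisors of 6: 1, 2, 3, 6.
Test each divisor d:
4^1 ≡ 4 (mod 9)
4^2 ≡ 7 (mod 9)
4^3 ≡ 1 (mod 9) ✓
Hence ord(4) = 3.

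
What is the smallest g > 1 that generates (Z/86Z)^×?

3

φ(86) = φ(2)·φ(43) = 1·42 = 42 = 2 · 3 · 7.
g is a primitive root iff g^(42/q) ≢ 1 (mod 86) for each prime q ∈ {2, 3, 7}.
g = 2: gcd(2, 86) = 2 > 1, not a unit — skip.
g = 3: 3^21 ≡ 85; 3^14 ≡ 79; 3^6 ≡ 41 — none is 1, so 3 is a primitive root.
Hence the least primitive root of 86 is 3.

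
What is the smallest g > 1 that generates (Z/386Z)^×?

φ(386) = φ(2)·φ(193) = 1·192 = 192 = 2^6 · 3.
Test candidates g = 2, 3, … against the prime factors q ∈ {2, 3} of φ(386): g is a generator iff g^(192/q) ≢ 1 for every such q.
g = 2: gcd(2, 386) = 2 > 1, not a unit — skip.
g = 3: 3^96 ≡ 1 — hits 1, so not a primitive root.
g = 4: gcd(4, 386) = 2 > 1, not a unit — skip.
g = 5: 5^96 ≡ 385; 5^64 ≡ 277 — none is 1, so 5 is a primitive root.
Hence the least primitive root of 386 is 5.

5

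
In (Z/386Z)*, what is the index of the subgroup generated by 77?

1

By Lagrange's theorem, ord_386(77) divides φ(386) = φ(2)·φ(193) = 1·192 = 192 = 2^6 · 3.
Divisors of 192: 1, 2, 3, 4, 6, 8, 12, 16, 24, 32, 48, 64, 96, 192.
Compute 77^d (mod 386) for the divisors d until we hit 1:
77^1 ≡ 77
77^2 ≡ 139
77^3 ≡ 281
77^4 ≡ 21
77^6 ≡ 217
77^8 ≡ 55
77^12 ≡ 383
77^16 ≡ 323
77^24 ≡ 9
77^32 ≡ 109
77^48 ≡ 81
77^64 ≡ 301
77^96 ≡ 385
77^192 ≡ 1
So ord_386(77) = 192, hence |⟨77⟩| = 192.
[(Z/386Z)^× : ⟨77⟩] = 192/192 = 1.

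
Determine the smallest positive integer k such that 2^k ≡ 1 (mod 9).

6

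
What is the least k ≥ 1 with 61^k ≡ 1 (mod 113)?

ord(61) | φ(113) = 113 − 1 = 112 = 2^4 · 7.
Divisors of 112: 1, 2, 4, 7, 8, 14, 16, 28, 56, 112.
Evaluate successive powers at the divisors of 112:
61^1 ≡ 61
61^2 ≡ 105
61^4 ≡ 64
61^7 ≡ 69
61^8 ≡ 28
61^14 ≡ 15
61^16 ≡ 106
61^28 ≡ 112
61^56 ≡ 1
The smallest such exponent is 56, so the order of 61 is 56.

56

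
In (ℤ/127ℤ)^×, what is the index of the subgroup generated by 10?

The order of 10 must divide φ(127) = 127 − 1 = 126 = 2 · 3^2 · 7.
Divisors of 126: 1, 2, 3, 6, 7, 9, 14, 18, 21, 42, 63, 126.
Check 10^d mod 127 for each divisor in increasing order:
10^1 ≡ 10 (mod 127)
10^2 ≡ 100 (mod 127)
10^3 ≡ 111 (mod 127)
10^6 ≡ 2 (mod 127)
10^7 ≡ 20 (mod 127)
10^9 ≡ 95 (mod 127)
10^14 ≡ 19 (mod 127)
10^18 ≡ 8 (mod 127)
10^21 ≡ 126 (mod 127)
10^42 ≡ 1 (mod 127) ✓
Thus |⟨10⟩| = ord(10) = 42.
The index is φ(127) / ord(10) = 126 / 42 = 3.

3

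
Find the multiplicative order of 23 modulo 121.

11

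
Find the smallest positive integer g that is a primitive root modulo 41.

6

φ(41) = 41 − 1 = 40 = 2^3 · 5.
g is a primitive root iff g^(40/q) ≢ 1 (mod 41) for each prime q ∈ {2, 5}.
g = 2: 2^20 ≡ 1 — hits 1, so not a primitive root.
g = 3: 3^20 ≡ 40; 3^8 ≡ 1 — hits 1, so not a primitive root.
g = 4: 4^20 ≡ 1 — hits 1, so not a primitive root.
g = 5: 5^20 ≡ 1 — hits 1, so not a primitive root.
g = 6: 6^20 ≡ 40; 6^8 ≡ 10 — none is 1, so 6 is a primitive root.
The smallest primitive root modulo 41 is 6.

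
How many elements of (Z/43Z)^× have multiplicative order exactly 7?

6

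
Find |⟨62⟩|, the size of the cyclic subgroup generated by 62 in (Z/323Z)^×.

144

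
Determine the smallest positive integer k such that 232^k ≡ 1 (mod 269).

Since 232 ∈ (Z/269Z)^×, its order divides φ(269) = 269 − 1 = 268 = 2^2 · 67.
Divisors of 268: 1, 2, 4, 67, 134, 268.
Evaluate successive powers at the divisors of 268:
232^1 ≡ 232 (mod 269)
232^2 ≡ 24 (mod 269)
232^4 ≡ 38 (mod 269)
232^67 ≡ 268 (mod 269)
232^134 ≡ 1 (mod 269) ✓
The smallest such exponent is 134, so the order of 232 is 134.

134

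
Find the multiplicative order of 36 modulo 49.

7

By Lagrange's theorem, ord_49(36) divides φ(49) = φ(7^2) = 7·(7−1) = 42 = 2 · 3 · 7.
Divisors of 42: 1, 2, 3, 6, 7, 14, 21, 42.
Test each divisor d:
36^1 ≡ 36 (mod 49)
36^2 ≡ 22 (mod 49)
36^3 ≡ 8 (mod 49)
36^6 ≡ 15 (mod 49)
36^7 ≡ 1 (mod 49) ✓
Hence ord(36) = 7.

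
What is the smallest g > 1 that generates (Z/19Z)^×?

φ(19) = 19 − 1 = 18 = 2 · 3^2.
g is a primitive root iff g^(18/q) ≢ 1 (mod 19) for each prime q ∈ {2, 3}.
g = 2: 2^9 ≡ 18; 2^6 ≡ 7 — none is 1, so 2 is a primitive root.
The smallest primitive root modulo 19 is 2.

2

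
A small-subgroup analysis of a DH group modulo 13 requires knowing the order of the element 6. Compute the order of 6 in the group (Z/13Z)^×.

12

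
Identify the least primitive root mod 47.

5

φ(47) = 47 − 1 = 46 = 2 · 23.
g is a primitive root iff g^(46/q) ≢ 1 (mod 47) for each prime q ∈ {2, 23}.
g = 2: 2^23 ≡ 1 — hits 1, so not a primitive root.
g = 3: 3^23 ≡ 1 — hits 1, so not a primitive root.
g = 4: 4^23 ≡ 1 — hits 1, so not a primitive root.
g = 5: 5^23 ≡ 46; 5^2 ≡ 25 — none is 1, so 5 is a primitive root.
Hence the least primitive root of 47 is 5.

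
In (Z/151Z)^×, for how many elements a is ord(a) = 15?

8

φ(151) = 151 − 1 = 150 = 2 · 3 · 5^2.
Since (Z/151Z)^× is cyclic of order 150, the number of elements of order d is φ(d) when d | 150 and 0 otherwise.
15 = 3 · 5 divides 150, and φ(15) = 8.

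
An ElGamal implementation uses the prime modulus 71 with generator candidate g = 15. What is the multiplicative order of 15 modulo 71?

ord(15) | φ(71) = 71 − 1 = 70 = 2 · 5 · 7.
Divisors of 70: 1, 2, 5, 7, 10, 14, 35, 70.
Check 15^d mod 71 for each divisor in increasing order:
15^1 ≡ 15
15^2 ≡ 12
15^5 ≡ 30
15^7 ≡ 5
15^10 ≡ 48
15^14 ≡ 25
15^35 ≡ 1
Hence ord(15) = 35.

35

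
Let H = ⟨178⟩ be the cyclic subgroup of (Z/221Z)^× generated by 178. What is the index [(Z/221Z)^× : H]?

ord(178) | φ(221) = φ(13·17) = (13−1)·(17−1) = 12·16 = 192 = 2^6 · 3.
Divisors of 192: 1, 2, 3, 4, 6, 8, 12, 16, 24, 32, 48, 64, 96, 192.
Check 178^d mod 221 for each divisor in increasing order:
178^1 ≡ 178
178^2 ≡ 81
178^3 ≡ 53
178^4 ≡ 152
178^6 ≡ 157
178^8 ≡ 120
178^12 ≡ 118
178^16 ≡ 35
178^24 ≡ 1
So ord_221(178) = 24, hence |⟨178⟩| = 24.
Index = |(Z/221Z)^×| / |⟨178⟩| = 192 / 24 = 8.

8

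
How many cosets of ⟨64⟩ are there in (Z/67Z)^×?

The order of 64 must divide φ(67) = 67 − 1 = 66 = 2 · 3 · 11.
Divisors of 66: 1, 2, 3, 6, 11, 22, 33, 66.
Compute 64^d (mod 67) for the divisors d until we hit 1:
64^1 ≡ 64 (mod 67)
64^2 ≡ 9 (mod 67)
64^3 ≡ 40 (mod 67)
64^6 ≡ 59 (mod 67)
64^11 ≡ 1 (mod 67) ✓
The order of 64 is 11, so the subgroup it generates has 11 elements.
The index is φ(67) / ord(64) = 66 / 11 = 6.

6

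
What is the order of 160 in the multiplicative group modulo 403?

6

The order of 160 must divide φ(403) = φ(13·31) = (13−1)·(31−1) = 12·30 = 360 = 2^3 · 3^2 · 5.
Divisors of 360: 1, 2, 3, 4, 5, 6, 8, 9, 10, 12, 15, 18, 20, 24, 30, 36, 40, 45, 60, 72, 90, 120, 180, 360.
Evaluate successive powers at the divisors of 360:
160^1 ≡ 160 (mod 403)
160^2 ≡ 211 (mod 403)
160^3 ≡ 311 (mod 403)
160^4 ≡ 191 (mod 403)
160^5 ≡ 335 (mod 403)
160^6 ≡ 1 (mod 403) ✓
The smallest such exponent is 6, so the order of 160 is 6.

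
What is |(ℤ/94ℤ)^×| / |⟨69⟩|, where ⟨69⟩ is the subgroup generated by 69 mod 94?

1

Since 69 ∈ (Z/94Z)^×, its order divides φ(94) = φ(2)·φ(47) = 1·46 = 46 = 2 · 23.
Divisors of 46: 1, 2, 23, 46.
Evaluate successive powers at the divisors of 46:
69^1 ≡ 69 (mod 94)
69^2 ≡ 61 (mod 94)
69^23 ≡ 93 (mod 94)
69^46 ≡ 1 (mod 94) ✓
The order of 69 is 46, so the subgroup it generates has 46 elements.
Index = |(Z/94Z)^×| / |⟨69⟩| = 46 / 46 = 1.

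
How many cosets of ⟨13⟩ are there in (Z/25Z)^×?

1

By Lagrange's theorem, ord_25(13) divides φ(25) = φ(5^2) = 5·(5−1) = 20 = 2^2 · 5.
Divisors of 20: 1, 2, 4, 5, 10, 20.
Compute 13^d (mod 25) for the divisors d until we hit 1:
13^1 ≡ 13 (mod 25)
13^2 ≡ 19 (mod 25)
13^4 ≡ 11 (mod 25)
13^5 ≡ 18 (mod 25)
13^10 ≡ 24 (mod 25)
13^20 ≡ 1 (mod 25) ✓
So ord_25(13) = 20, hence |⟨13⟩| = 20.
Index = |(Z/25Z)^×| / |⟨13⟩| = 20 / 20 = 1.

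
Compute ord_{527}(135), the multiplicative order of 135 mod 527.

By Lagrange's theorem, ord_527(135) divides φ(527) = φ(17·31) = (17−1)·(31−1) = 16·30 = 480 = 2^5 · 3 · 5.
Divisors of 480: 1, 2, 3, 4, 5, 6, 8, 10, 12, 15, 16, 20, 24, 30, 32, 40, 48, 60, 80, 96, 120, 160, 240, 480.
Check 135^d mod 527 for each divisor in increasing order:
135^1 ≡ 135 (mod 527)
135^2 ≡ 307 (mod 527)
135^3 ≡ 339 (mod 527)
135^4 ≡ 443 (mod 527)
135^5 ≡ 254 (mod 527)
135^6 ≡ 35 (mod 527)
135^8 ≡ 205 (mod 527)
135^10 ≡ 222 (mod 527)
135^12 ≡ 171 (mod 527)
135^15 ≡ 526 (mod 527)
135^16 ≡ 392 (mod 527)
135^20 ≡ 273 (mod 527)
135^24 ≡ 256 (mod 527)
135^30 ≡ 1 (mod 527) ✓
Therefore the multiplicative order of 135 modulo 527 is 30.

30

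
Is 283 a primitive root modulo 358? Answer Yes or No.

Yes

φ(358) = φ(2)·φ(179) = 1·178 = 178 = 2 · 89.
An element g generates (Z/358Z)^× iff g^(178/q) ≢ 1 (mod 358) for each prime q ∈ {2, 89}.
283^89 ≡ 357 (mod 358)  [q = 2: ≢ 1 ✓]
283^2 ≡ 255 (mod 358)  [q = 89: ≢ 1 ✓]
None equal 1, so ord_358(283) = 178: 283 is a primitive root.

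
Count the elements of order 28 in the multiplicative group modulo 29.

φ(29) = 29 − 1 = 28 = 2^2 · 7.
In a cyclic group of order 28, there are φ(d) elements of order d for each divisor d of 28, and zero for non-divisors.
28 = 2^2 · 7 divides 28, and φ(28) = 12.

12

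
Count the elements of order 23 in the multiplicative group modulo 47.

22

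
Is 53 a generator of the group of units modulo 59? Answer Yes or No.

φ(59) = 59 − 1 = 58 = 2 · 29.
53 is a primitive root mod 59 iff 53^(φ(59)/q) ≢ 1 for every prime q | φ(59), i.e. q ∈ {2, 29}.
53^29 ≡ 1 (mod 59)  [q = 2: ≡ 1 ✗]
53^2 ≡ 36 (mod 59)  [q = 29: ≢ 1 ✓]
Since 53^29 ≡ 1, the order of 53 divides 29 < 58, so 53 is not a primitive root.

No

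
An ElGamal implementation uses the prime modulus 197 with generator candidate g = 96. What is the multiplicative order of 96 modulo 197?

ord(96) | φ(197) = 197 − 1 = 196 = 2^2 · 7^2.
Divisors of 196: 1, 2, 4, 7, 14, 28, 49, 98, 196.
Check 96^d mod 197 for each divisor in increasing order:
96^1 ≡ 96
96^2 ≡ 154
96^4 ≡ 76
96^7 ≡ 93
96^14 ≡ 178
96^28 ≡ 164
96^49 ≡ 196
96^98 ≡ 1
The smallest such exponent is 98, so the order of 96 is 98.

98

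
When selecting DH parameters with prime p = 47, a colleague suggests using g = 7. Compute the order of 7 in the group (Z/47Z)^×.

23

By Lagrange's theorem, ord_47(7) divides φ(47) = 47 − 1 = 46 = 2 · 23.
Divisors of 46: 1, 2, 23, 46.
Evaluate successive powers at the divisors of 46:
7^1 ≡ 7 (mod 47)
7^2 ≡ 2 (mod 47)
7^23 ≡ 1 (mod 47) ✓
So ord_47(7) = 23.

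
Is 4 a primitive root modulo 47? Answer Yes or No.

No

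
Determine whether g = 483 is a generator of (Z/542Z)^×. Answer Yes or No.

No

φ(542) = φ(2)·φ(271) = 1·270 = 270 = 2 · 3^3 · 5.
An element g generates (Z/542Z)^× iff g^(270/q) ≢ 1 (mod 542) for each prime q ∈ {2, 3, 5}.
483^135 ≡ 1 (mod 542)  [q = 2: ≡ 1 ✗]
483^90 ≡ 513 (mod 542)  [q = 3: ≢ 1 ✓]
483^54 ≡ 515 (mod 542)  [q = 5: ≢ 1 ✓]
Since 483^135 ≡ 1, the order of 483 divides 135 < 270, so 483 is not a primitive root.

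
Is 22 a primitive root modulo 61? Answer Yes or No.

No

φ(61) = 61 − 1 = 60 = 2^2 · 3 · 5.
Test 22^(60/q) mod 61 for each prime factor q of 60:
22^30 ≡ 1 (mod 61)  [q = 2: ≡ 1 ✗]
22^20 ≡ 47 (mod 61)  [q = 3: ≢ 1 ✓]
22^12 ≡ 9 (mod 61)  [q = 5: ≢ 1 ✓]
Since 22^30 ≡ 1, the order of 22 divides 30 < 60, so 22 is not a primitive root.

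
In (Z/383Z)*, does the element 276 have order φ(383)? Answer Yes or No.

No

φ(383) = 383 − 1 = 382 = 2 · 191.
Test 276^(382/q) mod 383 for each prime factor q of 382:
276^191 ≡ 1 (mod 383)  [q = 2: ≡ 1 ✗]
276^2 ≡ 342 (mod 383)  [q = 191: ≢ 1 ✓]
276^191 ≡ 1 shows ord(276) | 191, strictly less than φ(383); not a primitive root.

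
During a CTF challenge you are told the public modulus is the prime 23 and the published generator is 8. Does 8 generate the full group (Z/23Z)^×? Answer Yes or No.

No

φ(23) = 23 − 1 = 22 = 2 · 11.
It suffices to check that the order of 8 is not a proper divisor of 22: compute 8^(22/q) for q ∈ {2, 11}.
8^11 ≡ 1 (mod 23)  [q = 2: ≡ 1 ✗]
8^2 ≡ 18 (mod 23)  [q = 11: ≢ 1 ✓]
Since 8^11 ≡ 1, the order of 8 divides 11 < 22, so 8 is not a primitive root.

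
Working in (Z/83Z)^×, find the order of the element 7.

41

Since 7 ∈ (Z/83Z)^×, its order divides φ(83) = 83 − 1 = 82 = 2 · 41.
Divisors of 82: 1, 2, 41, 82.
Check 7^d mod 83 for each divisor in increasing order:
7^1 ≡ 7 (mod 83)
7^2 ≡ 49 (mod 83)
7^41 ≡ 1 (mod 83) ✓
Hence ord(7) = 41.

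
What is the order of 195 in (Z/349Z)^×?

By Lagrange's theorem, ord_349(195) divides φ(349) = 349 − 1 = 348 = 2^2 · 3 · 29.
Divisors of 348: 1, 2, 3, 4, 6, 12, 29, 58, 87, 116, 174, 348.
Test each divisor d:
195^1 ≡ 195 (mod 349)
195^2 ≡ 333 (mod 349)
195^3 ≡ 21 (mod 349)
195^4 ≡ 256 (mod 349)
195^6 ≡ 92 (mod 349)
195^12 ≡ 88 (mod 349)
195^29 ≡ 160 (mod 349)
195^58 ≡ 123 (mod 349)
195^87 ≡ 136 (mod 349)
195^116 ≡ 122 (mod 349)
195^174 ≡ 348 (mod 349)
195^348 ≡ 1 (mod 349) ✓
The smallest such exponent is 348, so the order of 195 is 348.

348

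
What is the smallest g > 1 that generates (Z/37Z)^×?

2

φ(37) = 37 − 1 = 36 = 2^2 · 3^2.
Test candidates g = 2, 3, … against the prime factors q ∈ {2, 3} of φ(37): g is a generator iff g^(36/q) ≢ 1 for every such q.
g = 2: 2^18 ≡ 36; 2^12 ≡ 26 — none is 1, so 2 is a primitive root.
Hence the least primitive root of 37 is 2.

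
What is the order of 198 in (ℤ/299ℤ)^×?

ord(198) | φ(299) = φ(13·23) = (13−1)·(23−1) = 12·22 = 264 = 2^3 · 3 · 11.
Divisors of 264: 1, 2, 3, 4, 6, 8, 11, 12, 22, 24, 33, 44, 66, 88, 132, 264.
Check 198^d mod 299 for each divisor in increasing order:
198^1 ≡ 198
198^2 ≡ 35
198^3 ≡ 53
198^4 ≡ 29
198^6 ≡ 118
198^8 ≡ 243
198^11 ≡ 22
198^12 ≡ 170
198^22 ≡ 185
198^24 ≡ 196
198^33 ≡ 183
198^44 ≡ 139
198^66 ≡ 1
Therefore the multiplicative order of 198 modulo 299 is 66.

66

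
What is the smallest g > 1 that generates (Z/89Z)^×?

3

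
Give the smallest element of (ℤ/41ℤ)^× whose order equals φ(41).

6

φ(41) = 41 − 1 = 40 = 2^3 · 5.
g is a primitive root iff g^(40/q) ≢ 1 (mod 41) for each prime q ∈ {2, 5}.
g = 2: 2^20 ≡ 1 — hits 1, so not a primitive root.
g = 3: 3^20 ≡ 40; 3^8 ≡ 1 — hits 1, so not a primitive root.
g = 4: 4^20 ≡ 1 — hits 1, so not a primitive root.
g = 5: 5^20 ≡ 1 — hits 1, so not a primitive root.
g = 6: 6^20 ≡ 40; 6^8 ≡ 10 — none is 1, so 6 is a primitive root.
The smallest primitive root modulo 41 is 6.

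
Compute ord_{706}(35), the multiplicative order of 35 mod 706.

44

Since 35 ∈ (Z/706Z)^×, its order divides φ(706) = φ(2)·φ(353) = 1·352 = 352 = 2^5 · 11.
Divisors of 352: 1, 2, 4, 8, 11, 16, 22, 32, 44, 88, 176, 352.
Compute 35^d (mod 706) for the divisors d until we hit 1:
35^1 ≡ 35
35^2 ≡ 519
35^4 ≡ 375
35^8 ≡ 131
35^11 ≡ 395
35^16 ≡ 217
35^22 ≡ 705
35^32 ≡ 493
35^44 ≡ 1
Therefore the multiplicative order of 35 modulo 706 is 44.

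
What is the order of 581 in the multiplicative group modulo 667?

11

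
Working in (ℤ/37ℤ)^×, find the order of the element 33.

By Lagrange's theorem, ord_37(33) divides φ(37) = 37 − 1 = 36 = 2^2 · 3^2.
Divisors of 36: 1, 2, 3, 4, 6, 9, 12, 18, 36.
Test each divisor d:
33^1 ≡ 33
33^2 ≡ 16
33^3 ≡ 10
33^4 ≡ 34
33^6 ≡ 26
33^9 ≡ 1
So ord_37(33) = 9.

9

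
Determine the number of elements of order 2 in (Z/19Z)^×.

φ(19) = 19 − 1 = 18 = 2 · 3^2.
In a cyclic group of order 18, there are φ(d) elements of order d for each divisor d of 18, and zero for non-divisors.
2 | 18, and φ(2) = 2 − 1 = 1.

1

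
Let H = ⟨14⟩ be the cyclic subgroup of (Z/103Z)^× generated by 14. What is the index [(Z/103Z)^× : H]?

6

ord(14) | φ(103) = 103 − 1 = 102 = 2 · 3 · 17.
Divisors of 102: 1, 2, 3, 6, 17, 34, 51, 102.
Check 14^d mod 103 for each divisor in increasing order:
14^1 ≡ 14 (mod 103)
14^2 ≡ 93 (mod 103)
14^3 ≡ 66 (mod 103)
14^6 ≡ 30 (mod 103)
14^17 ≡ 1 (mod 103) ✓
Thus |⟨14⟩| = ord(14) = 17.
[(Z/103Z)^× : ⟨14⟩] = 102/17 = 6.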